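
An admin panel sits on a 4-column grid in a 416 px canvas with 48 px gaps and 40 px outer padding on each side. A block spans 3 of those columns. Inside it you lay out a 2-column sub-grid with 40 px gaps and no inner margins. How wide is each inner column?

100 px

Take off 80 px of margins, leaving 336 px.
4 columns + 3 gaps: 4c + 3·48 = 336.
4c = 336 − 144 = 192, so c = 48 px.
Span of 3: 3·48 + 2·48 = 144 + 96 = 240 px.
2 columns + 1 gap: 2d + 1·40 = 240.
2d = 240 − 40 = 200, so d = 100 px.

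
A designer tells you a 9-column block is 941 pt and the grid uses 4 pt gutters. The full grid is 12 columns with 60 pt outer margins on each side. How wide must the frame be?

1376 pt

9c + 8·4 = 941 → 9c = 909 → c = 101 pt.
Total width: 2·60 + 12·101 + 11·4 = 1376 pt.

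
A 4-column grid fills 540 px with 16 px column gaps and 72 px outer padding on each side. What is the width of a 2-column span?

190 px

Take off 144 px of margins, leaving 396 px.
4 columns + 3 column gaps: 4c + 3·16 = 396.
4c = 396 − 48 = 348, so c = 87 px.
Span of 2: 2·87 + 1·16 = 174 + 16 = 190 px.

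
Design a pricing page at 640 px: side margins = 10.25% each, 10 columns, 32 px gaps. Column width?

Each margin = 10.25% of 640 = 65.6 px; content = 640 − 2·65.6 = 508.8 px.
10c + 9·32 = 508.8 → 10c = 220.8 → c = 22.08 px.

22.08 px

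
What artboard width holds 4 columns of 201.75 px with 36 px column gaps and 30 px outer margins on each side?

975 px

Adding margins, columns and gutters: 60 + 807 + 108 = 975 px.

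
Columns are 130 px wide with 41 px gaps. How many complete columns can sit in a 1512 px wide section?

Each extra column adds 130 + 41 = 171 px.
(1512 + 41) / 171 = 9.08, so 9 columns fit.

9 columns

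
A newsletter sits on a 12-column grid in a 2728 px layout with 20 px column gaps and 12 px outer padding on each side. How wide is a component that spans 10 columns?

2250 px

Inside the margins: 2728 − 24 = 2704 px.
Subtracting 11 column gaps of 20 leaves 2484 for 12 columns, so c = 207 px.
10 columns plus 9 column gaps: 2070 + 180 = 2250 px.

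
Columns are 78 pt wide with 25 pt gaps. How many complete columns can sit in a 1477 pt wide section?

14 columns

Each extra column adds 78 + 25 = 103 pt.
(1477 + 25) / 103 = 14.58, so 14 columns fit.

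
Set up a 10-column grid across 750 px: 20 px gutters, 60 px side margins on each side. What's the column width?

45 px

Inside the margins: 750 − 120 = 630 px.
10 columns + 9 gutters: 10c + 9·20 = 630.
10c = 630 − 180 = 450, so c = 45 px.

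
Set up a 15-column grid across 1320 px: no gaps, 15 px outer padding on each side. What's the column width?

Inside the margins: 1320 − 30 = 1290 px.
15c = 1290 → c = 86 px.

86 px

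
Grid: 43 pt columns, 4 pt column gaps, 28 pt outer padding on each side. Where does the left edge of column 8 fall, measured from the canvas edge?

357 pt

Each column+gutter stride is 47 pt; 7 of them past the 28 pt margin is 28 + 329 = 357 pt.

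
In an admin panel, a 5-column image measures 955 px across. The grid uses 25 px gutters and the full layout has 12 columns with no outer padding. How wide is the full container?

2327 px

955 − 4·25 = 855; ÷5 gives c = 171 px.
Container = 12·171 + 11·25 = 2052 + 275 = 2327 px.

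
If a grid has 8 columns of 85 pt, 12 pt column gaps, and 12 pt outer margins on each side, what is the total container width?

788 pt

Container = 2·12 + 8·85 + 7·12 = 24 + 680 + 84 = 788 pt.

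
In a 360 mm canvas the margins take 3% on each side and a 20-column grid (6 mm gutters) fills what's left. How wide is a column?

Each margin = 3% of 360 = 10.8 mm; content = 360 − 2·10.8 = 338.4 mm.
338.4 − 19·6 = 224.4; ÷20 gives c = 11.22 mm.

11.22 mm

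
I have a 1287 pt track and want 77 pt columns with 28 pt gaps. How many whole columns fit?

12 columns: 12·77 + 11·28 = 1232 pt ≤ 1287.
13 columns: 1337 pt > 1287. So 12.

12 columns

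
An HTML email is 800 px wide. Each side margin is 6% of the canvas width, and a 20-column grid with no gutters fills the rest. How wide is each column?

35.2 px

800 × (1 − 2·6%) = 800 × 88% = 704 px for the columns.
704 / 20 = 35.2 px per column.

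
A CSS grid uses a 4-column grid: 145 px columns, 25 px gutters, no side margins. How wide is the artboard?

Total width: 4·145 + 3·25 = 655 px.

655 px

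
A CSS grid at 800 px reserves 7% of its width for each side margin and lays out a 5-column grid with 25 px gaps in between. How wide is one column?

Margins: 7% × 800 = 56 px each, so content = 800 − 112 = 688 px.
5 columns + 4 gaps: 5c + 4·25 = 688.
5c = 688 − 100 = 588, so c = 117.6 px.

117.6 px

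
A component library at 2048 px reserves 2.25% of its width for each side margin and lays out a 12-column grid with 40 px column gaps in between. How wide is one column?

Each margin = 2.25% of 2048 = 46.08 px; content = 2048 − 2·46.08 = 1955.84 px.
12 columns + 11 column gaps: 12c + 11·40 = 1955.84.
12c = 1955.84 − 440 = 1515.84, so c = 126.32 px.

126.32 px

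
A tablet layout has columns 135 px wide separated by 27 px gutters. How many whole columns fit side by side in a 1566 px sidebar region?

9 columns: 9·135 + 8·27 = 1431 px ≤ 1566.
10 columns: 1593 px > 1566. So 9.

9 columns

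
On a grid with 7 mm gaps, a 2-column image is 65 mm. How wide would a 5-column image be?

Subtracting 1 gap of 7 leaves 58 for 2 columns, so c = 29 mm.
5-column span = 5·29 + 4·7 = 173 mm.

173 mm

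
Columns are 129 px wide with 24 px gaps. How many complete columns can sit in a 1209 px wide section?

8 columns

k columns need k·129 + (k−1)·24 = k·153 − 24.
k·153 − 24 ≤ 1209 → k ≤ 1233 / 153 ≈ 8.06, so k = 8.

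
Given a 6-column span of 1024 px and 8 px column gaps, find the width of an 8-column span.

1368 px

6 columns + 5 column gaps: 6c + 5·8 = 1024.
6c = 1024 − 40 = 984, so c = 164 px.
8 columns plus 7 column gaps: 1312 + 56 = 1368 px.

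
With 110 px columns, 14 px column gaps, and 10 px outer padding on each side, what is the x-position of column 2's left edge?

Column 2 starts at margin + 1·(column + gutter) = 10 + 1·124 = 134 px.

134 px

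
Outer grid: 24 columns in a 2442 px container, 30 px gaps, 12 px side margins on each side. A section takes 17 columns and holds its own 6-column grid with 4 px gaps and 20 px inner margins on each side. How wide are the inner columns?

274 px

Subtract both margins: 2442 − 2·12 = 2418 px.
Subtracting 23 gaps of 30 leaves 1728 for 24 columns, so c = 72 px.
Span of 17: 17·72 + 16·30 = 1224 + 480 = 1704 px.
Inner content = 1704 − 2·20 = 1664 px.
1664 − 5·4 = 1644; ÷6 gives d = 274 px.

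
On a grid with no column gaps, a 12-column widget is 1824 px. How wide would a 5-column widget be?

760 px

With no column gaps, each column is 1824/12 = 152 px.
With no column gaps, 5 columns span 5·152 = 760 px.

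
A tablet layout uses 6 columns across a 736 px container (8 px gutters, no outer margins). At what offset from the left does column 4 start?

372 px

736 − 5·8 = 696; ÷6 gives c = 116 px.
Before column 4: 3 columns + 3 gutters.
Offset = 3·(116 + 8) = 3·124 = 372 px.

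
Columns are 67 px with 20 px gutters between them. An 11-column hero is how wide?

11 columns plus 10 gutters: 737 + 200 = 937 px.

937 px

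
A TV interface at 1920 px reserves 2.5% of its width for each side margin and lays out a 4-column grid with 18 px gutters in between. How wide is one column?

442.5 px

Each margin = 2.5% of 1920 = 48 px; content = 1920 − 2·48 = 1824 px.
Subtracting 3 gutters of 18 leaves 1770 for 4 columns, so c = 442.5 px.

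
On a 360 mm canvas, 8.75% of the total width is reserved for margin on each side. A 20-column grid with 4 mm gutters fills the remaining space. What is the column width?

Each margin = 8.75% of 360 = 31.5 mm; content = 360 − 2·31.5 = 297 mm.
20c + 19·4 = 297 → 20c = 221 → c = 11.05 mm.

11.05 mm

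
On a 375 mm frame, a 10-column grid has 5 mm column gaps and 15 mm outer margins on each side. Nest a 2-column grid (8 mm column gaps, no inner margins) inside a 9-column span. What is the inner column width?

Take off 30 mm of margins, leaving 345 mm.
10c + 9·5 = 345 → 10c = 300 → c = 30 mm.
9-column span = 9·30 + 8·5 = 310 mm.
2d + 1·8 = 310 → 2d = 302 → d = 151 mm.

151 mm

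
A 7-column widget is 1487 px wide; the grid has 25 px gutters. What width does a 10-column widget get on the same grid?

1487 − 6·25 = 1337; ÷7 gives c = 191 px.
10-column span = 10·191 + 9·25 = 2135 px.

2135 px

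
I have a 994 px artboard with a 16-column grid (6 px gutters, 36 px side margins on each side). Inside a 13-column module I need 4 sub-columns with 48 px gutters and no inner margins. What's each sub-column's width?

Subtract both margins: 994 − 2·36 = 922 px.
922 − 15·6 = 832; ÷16 gives c = 52 px.
Span of 13: 13·52 + 12·6 = 676 + 72 = 748 px.
748 − 3·48 = 604; ÷4 gives d = 151 px.

151 px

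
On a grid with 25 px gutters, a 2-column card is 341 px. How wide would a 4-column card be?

707 px

Subtracting 1 gutter of 25 leaves 316 for 2 columns, so c = 158 px.
4 columns plus 3 gutters: 632 + 75 = 707 px.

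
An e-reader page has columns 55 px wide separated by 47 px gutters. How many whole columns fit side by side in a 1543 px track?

15 columns: 15·55 + 14·47 = 1483 px ≤ 1543.
16 columns: 1585 px > 1543. So 15.

15 columns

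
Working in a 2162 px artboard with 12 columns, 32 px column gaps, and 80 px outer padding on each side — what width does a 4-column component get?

646 px

Take off 160 px of margins, leaving 2002 px.
12c + 11·32 = 2002 → 12c = 1650 → c = 137.5 px.
4 columns plus 3 column gaps: 550 + 96 = 646 px.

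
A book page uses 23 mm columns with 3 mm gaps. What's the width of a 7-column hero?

179 mm

7-column span = 7·23 + 6·3 = 179 mm.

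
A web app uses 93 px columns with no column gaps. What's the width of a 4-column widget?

4-column span = 4·93 = 372 px.

372 px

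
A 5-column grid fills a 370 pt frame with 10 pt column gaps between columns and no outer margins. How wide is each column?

66 pt

Subtracting 4 column gaps of 10 leaves 330 for 5 columns, so c = 66 pt.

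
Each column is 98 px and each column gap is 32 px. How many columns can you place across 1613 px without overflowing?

k columns need k·98 + (k−1)·32 = k·130 − 32.
k·130 − 32 ≤ 1613 → k ≤ 1645 / 130 ≈ 12.65, so k = 12.

12 columns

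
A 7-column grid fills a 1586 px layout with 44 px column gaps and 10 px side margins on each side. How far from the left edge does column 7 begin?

1390 px

Take off 20 px of margins, leaving 1566 px.
7 columns + 6 column gaps: 7c + 6·44 = 1566.
7c = 1566 − 264 = 1302, so c = 186 px.
Each column+gutter stride is 230 px; 6 of them past the 10 px margin is 10 + 1380 = 1390 px.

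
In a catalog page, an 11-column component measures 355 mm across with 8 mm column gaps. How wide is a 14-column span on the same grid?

454 mm

11c + 10·8 = 355 → 11c = 275 → c = 25 mm.
Span of 14: 14·25 + 13·8 = 350 + 104 = 454 mm.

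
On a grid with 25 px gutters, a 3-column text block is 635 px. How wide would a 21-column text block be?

Subtracting 2 gutters of 25 leaves 585 for 3 columns, so c = 195 px.
Span of 21: 21·195 + 20·25 = 4095 + 500 = 4595 px.

4595 px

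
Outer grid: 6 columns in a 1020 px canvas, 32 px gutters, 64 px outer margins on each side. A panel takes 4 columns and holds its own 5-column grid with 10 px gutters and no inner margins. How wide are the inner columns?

Subtract both margins: 1020 − 2·64 = 892 px.
Subtracting 5 gutters of 32 leaves 732 for 6 columns, so c = 122 px.
Span of 4: 4·122 + 3·32 = 488 + 96 = 584 px.
5 columns + 4 gutters: 5d + 4·10 = 584.
5d = 584 − 40 = 544, so d = 108.8 px.

108.8 px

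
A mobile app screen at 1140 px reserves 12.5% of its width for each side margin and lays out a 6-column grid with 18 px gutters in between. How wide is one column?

Each margin = 12.5% of 1140 = 142.5 px; content = 1140 − 2·142.5 = 855 px.
6 columns + 5 gutters: 6c + 5·18 = 855.
6c = 855 − 90 = 765, so c = 127.5 px.

127.5 px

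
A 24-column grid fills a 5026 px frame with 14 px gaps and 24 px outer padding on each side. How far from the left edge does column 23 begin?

Take off 48 px of margins, leaving 4978 px.
24c + 23·14 = 4978 → 24c = 4656 → c = 194 px.
Before column 23: the margin + 22 columns + 22 gaps.
Offset = 24 + 22·(194 + 14) = 24 + 4576 = 4600 px.

4600 px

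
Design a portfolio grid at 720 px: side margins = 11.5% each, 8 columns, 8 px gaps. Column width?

62.3 px

720 × (1 − 2·11.5%) = 720 × 77% = 554.4 px for the columns.
8c + 7·8 = 554.4 → 8c = 498.4 → c = 62.3 px.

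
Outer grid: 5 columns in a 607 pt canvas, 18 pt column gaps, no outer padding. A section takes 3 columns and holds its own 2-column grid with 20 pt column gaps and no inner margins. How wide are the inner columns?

168.5 pt

5c + 4·18 = 607 → 5c = 535 → c = 107 pt.
Span of 3: 3·107 + 2·18 = 321 + 36 = 357 pt.
357 − 1·20 = 337; ÷2 gives d = 168.5 pt.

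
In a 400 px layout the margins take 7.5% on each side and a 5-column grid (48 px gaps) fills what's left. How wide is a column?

29.6 px

Margins: 7.5% × 400 = 30 px each, so content = 400 − 60 = 340 px.
5 columns + 4 gaps: 5c + 4·48 = 340.
5c = 340 − 192 = 148, so c = 29.6 px.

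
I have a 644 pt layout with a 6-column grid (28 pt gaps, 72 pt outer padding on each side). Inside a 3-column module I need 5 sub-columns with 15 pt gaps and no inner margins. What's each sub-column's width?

Outer content = 644 − 2·72 = 500 pt.
Subtracting 5 gaps of 28 leaves 360 for 6 columns, so c = 60 pt.
3-column span = 3·60 + 2·28 = 236 pt.
5 columns + 4 gaps: 5d + 4·15 = 236.
5d = 236 − 60 = 176, so d = 35.2 pt.

35.2 pt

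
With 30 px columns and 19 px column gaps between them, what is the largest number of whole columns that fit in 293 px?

6 columns: 6·30 + 5·19 = 275 px ≤ 293.
7 columns: 324 px > 293. So 6.

6 columns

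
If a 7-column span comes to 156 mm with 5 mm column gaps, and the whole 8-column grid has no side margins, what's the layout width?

179 mm

156 − 6·5 = 126; ÷7 gives c = 18 mm.
Summing: 144 + 35 = 179 mm.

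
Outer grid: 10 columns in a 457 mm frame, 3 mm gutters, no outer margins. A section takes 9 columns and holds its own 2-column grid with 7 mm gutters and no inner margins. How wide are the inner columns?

Subtracting 9 gutters of 3 leaves 430 for 10 columns, so c = 43 mm.
9-column span = 9·43 + 8·3 = 411 mm.
2 columns + 1 gutter: 2d + 1·7 = 411.
2d = 411 − 7 = 404, so d = 202 mm.

202 mm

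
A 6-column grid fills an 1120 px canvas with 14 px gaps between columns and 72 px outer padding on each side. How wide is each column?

151 px

Inside the margins: 1120 − 144 = 976 px.
6c + 5·14 = 976 → 6c = 906 → c = 151 px.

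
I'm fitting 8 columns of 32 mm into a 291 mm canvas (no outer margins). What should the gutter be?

5 mm

8·32 + 7g = 291 → 7g = 35 → g = 5 mm.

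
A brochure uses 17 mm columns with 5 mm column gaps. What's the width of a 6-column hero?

127 mm

6-column span = 6·17 + 5·5 = 127 mm.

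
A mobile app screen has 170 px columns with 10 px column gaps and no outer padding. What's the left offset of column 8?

No margin, so column 8 starts at 7·(column + gutter) = 7·180 = 1260 px.

1260 px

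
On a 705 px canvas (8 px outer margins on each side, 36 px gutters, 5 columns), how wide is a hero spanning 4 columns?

544 px

Take off 16 px of margins, leaving 689 px.
Subtracting 4 gutters of 36 leaves 545 for 5 columns, so c = 109 px.
4-column span = 4·109 + 3·36 = 544 px.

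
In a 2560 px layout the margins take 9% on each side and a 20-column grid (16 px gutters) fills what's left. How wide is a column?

89.76 px

Margins: 9% × 2560 = 230.4 px each, so content = 2560 − 460.8 = 2099.2 px.
2099.2 − 19·16 = 1795.2; ÷20 gives c = 89.76 px.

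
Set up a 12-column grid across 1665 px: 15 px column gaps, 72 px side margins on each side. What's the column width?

113 px

Subtract both margins: 1665 − 2·72 = 1521 px.
1521 − 11·15 = 1356; ÷12 gives c = 113 px.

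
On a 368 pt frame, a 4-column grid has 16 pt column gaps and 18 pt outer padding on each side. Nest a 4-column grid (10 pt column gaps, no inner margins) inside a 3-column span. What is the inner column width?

53.75 pt

Take off 36 pt of margins, leaving 332 pt.
Subtracting 3 column gaps of 16 leaves 284 for 4 columns, so c = 71 pt.
3-column span = 3·71 + 2·16 = 245 pt.
Subtracting 3 column gaps of 10 leaves 215 for 4 columns, so d = 53.75 pt.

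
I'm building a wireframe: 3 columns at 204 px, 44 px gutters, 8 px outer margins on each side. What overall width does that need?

716 px

Layout = 2·8 + 3·204 + 2·44 = 16 + 612 + 88 = 716 px.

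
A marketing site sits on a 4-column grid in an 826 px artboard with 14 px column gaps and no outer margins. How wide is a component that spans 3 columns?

616 px

826 − 3·14 = 784; ÷4 gives c = 196 px.
3 columns plus 2 column gaps: 588 + 28 = 616 px.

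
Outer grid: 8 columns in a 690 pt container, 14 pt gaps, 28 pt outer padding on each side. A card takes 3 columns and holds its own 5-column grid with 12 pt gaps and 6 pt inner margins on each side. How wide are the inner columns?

Take off 56 pt of margins, leaving 634 pt.
Subtracting 7 gaps of 14 leaves 536 for 8 columns, so c = 67 pt.
3-column span = 3·67 + 2·14 = 229 pt.
Inner content = 229 − 2·6 = 217 pt.
Subtracting 4 gaps of 12 leaves 169 for 5 columns, so d = 33.8 pt.

33.8 pt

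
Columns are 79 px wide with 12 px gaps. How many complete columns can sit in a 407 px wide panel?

k columns need k·79 + (k−1)·12 = k·91 − 12.
k·91 − 12 ≤ 407 → k ≤ 419 / 91 ≈ 4.60, so k = 4.

4 columns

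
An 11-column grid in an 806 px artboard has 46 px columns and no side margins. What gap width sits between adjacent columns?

30 px

11 columns take 11·46 = 506 px; remaining 300 splits into 10 gaps.
g = 300 / 10 = 30 px.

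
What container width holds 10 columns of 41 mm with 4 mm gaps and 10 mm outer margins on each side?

Total width: 2·10 + 10·41 + 9·4 = 466 mm.

466 mm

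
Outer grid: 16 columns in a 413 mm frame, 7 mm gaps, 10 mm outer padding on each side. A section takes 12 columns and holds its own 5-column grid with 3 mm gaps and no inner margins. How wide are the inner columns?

Take off 20 mm of margins, leaving 393 mm.
16 columns + 15 gaps: 16c + 15·7 = 393.
16c = 393 − 105 = 288, so c = 18 mm.
Span of 12: 12·18 + 11·7 = 216 + 77 = 293 mm.
Subtracting 4 gaps of 3 leaves 281 for 5 columns, so d = 56.2 mm.

56.2 mm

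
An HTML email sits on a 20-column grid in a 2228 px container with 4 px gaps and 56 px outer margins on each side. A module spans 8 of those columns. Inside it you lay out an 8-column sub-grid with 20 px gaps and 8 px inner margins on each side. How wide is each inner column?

86 px

Subtract both margins: 2228 − 2·56 = 2116 px.
20c + 19·4 = 2116 → 20c = 2040 → c = 102 px.
8 columns plus 7 gaps: 816 + 28 = 844 px.
Inner content = 844 − 2·8 = 828 px.
Subtracting 7 gaps of 20 leaves 688 for 8 columns, so d = 86 px.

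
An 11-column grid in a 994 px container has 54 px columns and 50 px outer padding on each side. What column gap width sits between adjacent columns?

30 px

Subtract both margins: 994 − 2·50 = 894 px.
11·54 + 10g = 894 → 10g = 300 → g = 30 px.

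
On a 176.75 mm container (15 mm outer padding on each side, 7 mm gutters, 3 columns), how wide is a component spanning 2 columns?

95.5 mm

Inside the margins: 176.75 − 30 = 146.75 mm.
3c + 2·7 = 146.75 → 3c = 132.75 → c = 44.25 mm.
Span of 2: 2·44.25 + 1·7 = 88.5 + 7 = 95.5 mm.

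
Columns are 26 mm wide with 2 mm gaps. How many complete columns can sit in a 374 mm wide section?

k columns need k·26 + (k−1)·2 = k·28 − 2.
k·28 − 2 ≤ 374 → k ≤ 376 / 28 ≈ 13.43, so k = 13.

13 columns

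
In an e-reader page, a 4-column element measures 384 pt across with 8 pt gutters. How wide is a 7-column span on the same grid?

678 pt

Subtracting 3 gutters of 8 leaves 360 for 4 columns, so c = 90 pt.
7 columns plus 6 gutters: 630 + 48 = 678 pt.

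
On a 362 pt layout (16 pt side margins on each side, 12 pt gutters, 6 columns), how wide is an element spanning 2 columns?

Take off 32 pt of margins, leaving 330 pt.
Subtracting 5 gutters of 12 leaves 270 for 6 columns, so c = 45 pt.
2 columns plus 1 gutter: 90 + 12 = 102 pt.

102 pt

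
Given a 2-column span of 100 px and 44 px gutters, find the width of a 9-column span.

2c + 1·44 = 100 → 2c = 56 → c = 28 px.
9-column span = 9·28 + 8·44 = 604 px.

604 px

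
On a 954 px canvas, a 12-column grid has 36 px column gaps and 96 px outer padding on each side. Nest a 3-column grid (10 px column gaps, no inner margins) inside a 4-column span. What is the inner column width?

Subtract both margins: 954 − 2·96 = 762 px.
762 − 11·36 = 366; ÷12 gives c = 30.5 px.
4 columns plus 3 column gaps: 122 + 108 = 230 px.
Subtracting 2 column gaps of 10 leaves 210 for 3 columns, so d = 70 px.

70 px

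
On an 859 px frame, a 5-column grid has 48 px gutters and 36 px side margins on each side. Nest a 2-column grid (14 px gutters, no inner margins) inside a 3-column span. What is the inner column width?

219.5 px

Subtract both margins: 859 − 2·36 = 787 px.
Subtracting 4 gutters of 48 leaves 595 for 5 columns, so c = 119 px.
Span of 3: 3·119 + 2·48 = 357 + 96 = 453 px.
453 − 1·14 = 439; ÷2 gives d = 219.5 px.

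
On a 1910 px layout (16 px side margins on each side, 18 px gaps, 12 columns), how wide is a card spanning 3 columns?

Content width = 1910 − 2·16 = 1878 px.
12c + 11·18 = 1878 → 12c = 1680 → c = 140 px.
3-column span = 3·140 + 2·18 = 456 px.

456 px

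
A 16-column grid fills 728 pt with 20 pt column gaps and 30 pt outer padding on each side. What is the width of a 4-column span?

Take off 60 pt of margins, leaving 668 pt.
16c + 15·20 = 668 → 16c = 368 → c = 23 pt.
Span of 4: 4·23 + 3·20 = 92 + 60 = 152 pt.

152 pt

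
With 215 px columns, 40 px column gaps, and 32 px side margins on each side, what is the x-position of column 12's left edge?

2837 px

Before column 12: the margin + 11 columns + 11 column gaps.
Offset = 32 + 11·(215 + 40) = 32 + 2805 = 2837 px.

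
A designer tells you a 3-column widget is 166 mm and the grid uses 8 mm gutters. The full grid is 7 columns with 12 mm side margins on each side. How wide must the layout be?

422 mm

3c + 2·8 = 166 → 3c = 150 → c = 50 mm.
Layout = 2·12 + 7·50 + 6·8 = 24 + 350 + 48 = 422 mm.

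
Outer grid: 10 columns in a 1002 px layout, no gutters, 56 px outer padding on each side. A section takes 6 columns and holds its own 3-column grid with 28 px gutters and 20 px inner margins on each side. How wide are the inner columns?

146 px

Take off 112 px of margins, leaving 890 px.
10c = 890 → c = 89 px.
With no gutters, 6 columns span 6·89 = 534 px.
Inner content = 534 − 2·20 = 494 px.
Subtracting 2 gutters of 28 leaves 438 for 3 columns, so d = 146 px.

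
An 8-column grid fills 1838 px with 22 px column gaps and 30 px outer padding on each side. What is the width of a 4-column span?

Inside the margins: 1838 − 60 = 1778 px.
1778 − 7·22 = 1624; ÷8 gives c = 203 px.
Span of 4: 4·203 + 3·22 = 812 + 66 = 878 px.

878 px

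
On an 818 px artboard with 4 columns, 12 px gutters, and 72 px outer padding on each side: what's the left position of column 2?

Content = 818 − 2·72 = 674 px.
4 columns + 3 gutters: 4c + 3·12 = 674.
4c = 674 − 36 = 638, so c = 159.5 px.
Each column+gutter stride is 171.5 px; 1 of them past the 72 px margin is 72 + 171.5 = 243.5 px.

243.5 px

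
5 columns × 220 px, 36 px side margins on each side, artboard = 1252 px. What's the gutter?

Content width = 1252 − 2·36 = 1180 px.
5 columns take 5·220 = 1100 px; remaining 80 splits into 4 gutters.
g = 80 / 4 = 20 px.

20 px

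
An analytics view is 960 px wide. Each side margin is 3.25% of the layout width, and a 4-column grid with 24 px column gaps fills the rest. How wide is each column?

Each margin = 3.25% of 960 = 31.2 px; content = 960 − 2·31.2 = 897.6 px.
4c + 3·24 = 897.6 → 4c = 825.6 → c = 206.4 px.

206.4 px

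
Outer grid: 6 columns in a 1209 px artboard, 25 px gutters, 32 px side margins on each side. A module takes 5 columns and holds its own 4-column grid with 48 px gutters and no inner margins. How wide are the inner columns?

Inside the margins: 1209 − 64 = 1145 px.
1145 − 5·25 = 1020; ÷6 gives c = 170 px.
Span of 5: 5·170 + 4·25 = 850 + 100 = 950 px.
Subtracting 3 gutters of 48 leaves 806 for 4 columns, so d = 201.5 px.

201.5 px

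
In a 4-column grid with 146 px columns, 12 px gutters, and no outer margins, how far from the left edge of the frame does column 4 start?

474 px

No margin, so column 4 starts at 3·(column + gutter) = 3·158 = 474 px.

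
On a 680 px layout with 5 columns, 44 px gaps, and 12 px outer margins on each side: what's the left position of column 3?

Subtract both margins: 680 − 2·12 = 656 px.
5c + 4·44 = 656 → 5c = 480 → c = 96 px.
Before column 3: the margin + 2 columns + 2 gaps.
Offset = 12 + 2·(96 + 44) = 12 + 280 = 292 px.

292 px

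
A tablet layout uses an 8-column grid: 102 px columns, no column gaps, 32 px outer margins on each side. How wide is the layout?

880 px

Total width: 2·32 + 8·102 = 880 px.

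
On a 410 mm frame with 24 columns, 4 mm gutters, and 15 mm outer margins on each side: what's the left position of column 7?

111 mm

Subtract both margins: 410 − 2·15 = 380 mm.
Subtracting 23 gutters of 4 leaves 288 for 24 columns, so c = 12 mm.
Before column 7: the margin + 6 columns + 6 gutters.
Offset = 15 + 6·(12 + 4) = 15 + 96 = 111 mm.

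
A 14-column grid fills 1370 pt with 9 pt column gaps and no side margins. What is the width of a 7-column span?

14c + 13·9 = 1370 → 14c = 1253 → c = 89.5 pt.
7 columns plus 6 column gaps: 626.5 + 54 = 680.5 pt.

680.5 pt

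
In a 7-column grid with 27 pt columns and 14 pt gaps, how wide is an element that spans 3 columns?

Span of 3: 3·27 + 2·14 = 81 + 28 = 109 pt.

109 pt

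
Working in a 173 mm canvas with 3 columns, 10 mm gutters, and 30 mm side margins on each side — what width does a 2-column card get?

Content width = 173 − 2·30 = 113 mm.
3c + 2·10 = 113 → 3c = 93 → c = 31 mm.
2 columns plus 1 gutter: 62 + 10 = 72 mm.

72 mm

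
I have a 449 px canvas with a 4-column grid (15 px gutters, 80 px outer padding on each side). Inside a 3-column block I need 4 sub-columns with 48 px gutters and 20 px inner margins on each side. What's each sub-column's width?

7.25 px

Outer content = 449 − 2·80 = 289 px.
Subtracting 3 gutters of 15 leaves 244 for 4 columns, so c = 61 px.
3 columns plus 2 gutters: 183 + 30 = 213 px.
Inner content = 213 − 2·20 = 173 px.
Subtracting 3 gutters of 48 leaves 29 for 4 columns, so d = 7.25 px.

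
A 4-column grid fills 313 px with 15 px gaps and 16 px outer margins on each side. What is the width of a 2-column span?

133 px

Content width = 313 − 2·16 = 281 px.
4c + 3·15 = 281 → 4c = 236 → c = 59 px.
Span of 2: 2·59 + 1·15 = 118 + 15 = 133 px.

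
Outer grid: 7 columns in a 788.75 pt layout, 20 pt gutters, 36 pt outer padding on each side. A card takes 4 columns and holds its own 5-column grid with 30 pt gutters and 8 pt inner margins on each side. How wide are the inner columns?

53 pt

Subtract both margins: 788.75 − 2·36 = 716.75 pt.
7 columns + 6 gutters: 7c + 6·20 = 716.75.
7c = 716.75 − 120 = 596.75, so c = 85.25 pt.
4 columns plus 3 gutters: 341 + 60 = 401 pt.
Inner content = 401 − 2·8 = 385 pt.
5 columns + 4 gutters: 5d + 4·30 = 385.
5d = 385 − 120 = 265, so d = 53 pt.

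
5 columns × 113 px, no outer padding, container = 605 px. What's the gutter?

10 px

5·113 + 4g = 605 → 4g = 40 → g = 10 px.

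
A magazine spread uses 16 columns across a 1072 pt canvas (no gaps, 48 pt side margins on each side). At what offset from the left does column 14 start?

Content = 1072 − 2·48 = 976 pt.
976 / 16 = 61 pt per column.
Before column 14: the margin + 13 columns + 13 gaps.
Offset = 48 + 13·(61 + 0) = 48 + 793 = 841 pt.

841 pt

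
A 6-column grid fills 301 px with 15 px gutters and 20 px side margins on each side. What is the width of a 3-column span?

Take off 40 px of margins, leaving 261 px.
6c + 5·15 = 261 → 6c = 186 → c = 31 px.
Span of 3: 3·31 + 2·15 = 93 + 30 = 123 px.

123 px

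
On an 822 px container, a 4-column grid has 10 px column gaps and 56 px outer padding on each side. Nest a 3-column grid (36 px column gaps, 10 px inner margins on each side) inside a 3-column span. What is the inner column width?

146 px

Inside the margins: 822 − 112 = 710 px.
4 columns + 3 column gaps: 4c + 3·10 = 710.
4c = 710 − 30 = 680, so c = 170 px.
3 columns plus 2 column gaps: 510 + 20 = 530 px.
Inner content = 530 − 2·10 = 510 px.
3d + 2·36 = 510 → 3d = 438 → d = 146 px.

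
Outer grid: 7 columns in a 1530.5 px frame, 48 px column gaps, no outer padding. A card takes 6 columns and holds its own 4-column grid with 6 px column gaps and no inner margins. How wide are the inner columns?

7c + 6·48 = 1530.5 → 7c = 1242.5 → c = 177.5 px.
6 columns plus 5 column gaps: 1065 + 240 = 1305 px.
4 columns + 3 column gaps: 4d + 3·6 = 1305.
4d = 1305 − 18 = 1287, so d = 321.75 px.

321.75 px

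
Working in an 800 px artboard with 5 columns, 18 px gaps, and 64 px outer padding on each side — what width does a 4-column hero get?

534 px

Content width = 800 − 2·64 = 672 px.
5 columns + 4 gaps: 5c + 4·18 = 672.
5c = 672 − 72 = 600, so c = 120 px.
4-column span = 4·120 + 3·18 = 534 px.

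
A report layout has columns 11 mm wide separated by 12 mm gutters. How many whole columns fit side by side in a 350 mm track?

15 columns: 15·11 + 14·12 = 333 mm ≤ 350.
16 columns: 356 mm > 350. So 15.

15 columns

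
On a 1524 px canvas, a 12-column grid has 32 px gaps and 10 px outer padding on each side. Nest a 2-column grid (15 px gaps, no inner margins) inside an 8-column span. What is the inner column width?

488.5 px

Inside the margins: 1524 − 20 = 1504 px.
Subtracting 11 gaps of 32 leaves 1152 for 12 columns, so c = 96 px.
Span of 8: 8·96 + 7·32 = 768 + 224 = 992 px.
2 columns + 1 gap: 2d + 1·15 = 992.
2d = 992 − 15 = 977, so d = 488.5 px.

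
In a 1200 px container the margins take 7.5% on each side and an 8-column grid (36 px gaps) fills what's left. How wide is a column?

96 px

Margins: 7.5% × 1200 = 90 px each, so content = 1200 − 180 = 1020 px.
1020 − 7·36 = 768; ÷8 gives c = 96 px.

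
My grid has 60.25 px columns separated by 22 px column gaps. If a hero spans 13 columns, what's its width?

13 columns plus 12 column gaps: 783.25 + 264 = 1047.25 px.

1047.25 px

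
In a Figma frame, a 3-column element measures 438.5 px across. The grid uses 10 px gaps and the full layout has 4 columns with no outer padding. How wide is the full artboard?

438.5 − 2·10 = 418.5; ÷3 gives c = 139.5 px.
Summing: 558 + 30 = 588 px.

588 px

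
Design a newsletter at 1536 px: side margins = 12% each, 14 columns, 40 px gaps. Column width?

1536 × (1 − 2·12%) = 1536 × 76% = 1167.36 px for the columns.
1167.36 − 13·40 = 647.36; ÷14 gives c = 46.24 px.

46.24 px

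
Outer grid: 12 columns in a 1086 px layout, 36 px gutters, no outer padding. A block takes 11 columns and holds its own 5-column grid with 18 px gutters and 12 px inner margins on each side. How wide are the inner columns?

179.3 px

1086 − 11·36 = 690; ÷12 gives c = 57.5 px.
11 columns plus 10 gutters: 632.5 + 360 = 992.5 px.
Inner content = 992.5 − 2·12 = 968.5 px.
5 columns + 4 gutters: 5d + 4·18 = 968.5.
5d = 968.5 − 72 = 896.5, so d = 179.3 px.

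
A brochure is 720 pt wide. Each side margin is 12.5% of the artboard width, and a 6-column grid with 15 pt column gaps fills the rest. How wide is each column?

Margins: 12.5% × 720 = 90 pt each, so content = 720 − 180 = 540 pt.
6c + 5·15 = 540 → 6c = 465 → c = 77.5 pt.

77.5 pt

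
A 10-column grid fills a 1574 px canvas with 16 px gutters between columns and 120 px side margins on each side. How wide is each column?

Take off 240 px of margins, leaving 1334 px.
Subtracting 9 gutters of 16 leaves 1190 for 10 columns, so c = 119 px.

119 px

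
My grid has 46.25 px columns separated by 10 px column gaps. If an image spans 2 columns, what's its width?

102.5 px

Span of 2: 2·46.25 + 1·10 = 92.5 + 10 = 102.5 px.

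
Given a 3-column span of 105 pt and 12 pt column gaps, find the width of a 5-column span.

183 pt

3c + 2·12 = 105 → 3c = 81 → c = 27 pt.
Span of 5: 5·27 + 4·12 = 135 + 48 = 183 pt.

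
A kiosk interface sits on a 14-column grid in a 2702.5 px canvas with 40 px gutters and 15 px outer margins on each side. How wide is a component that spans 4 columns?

Content width = 2702.5 − 2·15 = 2672.5 px.
2672.5 − 13·40 = 2152.5; ÷14 gives c = 153.75 px.
Span of 4: 4·153.75 + 3·40 = 615 + 120 = 735 px.

735 px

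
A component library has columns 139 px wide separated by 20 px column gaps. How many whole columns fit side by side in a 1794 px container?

11 columns

11 columns: 11·139 + 10·20 = 1729 px ≤ 1794.
12 columns: 1888 px > 1794. So 11.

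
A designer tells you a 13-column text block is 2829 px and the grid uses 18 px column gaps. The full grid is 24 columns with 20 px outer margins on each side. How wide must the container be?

5278 px

2829 − 12·18 = 2613; ÷13 gives c = 201 px.
Container = 2·20 + 24·201 + 23·18 = 40 + 4824 + 414 = 5278 px.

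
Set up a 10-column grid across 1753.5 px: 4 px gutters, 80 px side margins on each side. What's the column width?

Take off 160 px of margins, leaving 1593.5 px.
Subtracting 9 gutters of 4 leaves 1557.5 for 10 columns, so c = 155.75 px.

155.75 px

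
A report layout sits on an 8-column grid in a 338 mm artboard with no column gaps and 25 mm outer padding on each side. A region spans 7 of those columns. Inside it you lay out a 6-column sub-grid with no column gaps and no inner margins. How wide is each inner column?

42 mm

Inside the margins: 338 − 50 = 288 mm.
With no column gaps, each column is 288/8 = 36 mm.
With no column gaps, 7 columns span 7·36 = 252 mm.
6d = 252 → d = 42 mm.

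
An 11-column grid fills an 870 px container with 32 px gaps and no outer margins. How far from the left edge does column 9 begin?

11 columns + 10 gaps: 11c + 10·32 = 870.
11c = 870 − 320 = 550, so c = 50 px.
Before column 9: 8 columns + 8 gaps.
Offset = 8·(50 + 32) = 8·82 = 656 px.

656 px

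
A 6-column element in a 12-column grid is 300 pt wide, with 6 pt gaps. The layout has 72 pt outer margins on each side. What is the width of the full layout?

6 columns + 5 gaps: 6c + 5·6 = 300.
6c = 300 − 30 = 270, so c = 45 pt.
Adding margins, columns and gutters: 144 + 540 + 66 = 750 pt.

750 pt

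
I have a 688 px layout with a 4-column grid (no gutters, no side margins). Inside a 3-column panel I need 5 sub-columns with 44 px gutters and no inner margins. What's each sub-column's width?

68 px

With no gutters, each column is 688/4 = 172 px.
3-column span = 3·172 = 516 px.
516 − 4·44 = 340; ÷5 gives d = 68 px.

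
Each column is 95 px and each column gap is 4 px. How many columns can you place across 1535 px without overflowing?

k columns need k·95 + (k−1)·4 = k·99 − 4.
k·99 − 4 ≤ 1535 → k ≤ 1539 / 99 ≈ 15.55, so k = 15.

15 columns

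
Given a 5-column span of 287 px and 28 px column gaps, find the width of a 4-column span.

Subtracting 4 column gaps of 28 leaves 175 for 5 columns, so c = 35 px.
4-column span = 4·35 + 3·28 = 224 px.

224 px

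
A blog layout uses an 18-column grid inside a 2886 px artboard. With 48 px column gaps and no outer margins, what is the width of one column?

115 px

18 columns + 17 column gaps: 18c + 17·48 = 2886.
18c = 2886 − 816 = 2070, so c = 115 px.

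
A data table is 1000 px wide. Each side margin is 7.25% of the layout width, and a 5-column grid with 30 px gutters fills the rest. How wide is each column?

147 px

1000 × (1 − 2·7.25%) = 1000 × 85.5% = 855 px for the columns.
5 columns + 4 gutters: 5c + 4·30 = 855.
5c = 855 − 120 = 735, so c = 147 px.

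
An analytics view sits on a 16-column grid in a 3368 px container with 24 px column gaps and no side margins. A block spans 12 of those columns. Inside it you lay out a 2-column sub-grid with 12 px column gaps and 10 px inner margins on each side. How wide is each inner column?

1244 px

16 columns + 15 column gaps: 16c + 15·24 = 3368.
16c = 3368 − 360 = 3008, so c = 188 px.
12 columns plus 11 column gaps: 2256 + 264 = 2520 px.
Inner content = 2520 − 2·10 = 2500 px.
2500 − 1·12 = 2488; ÷2 gives d = 1244 px.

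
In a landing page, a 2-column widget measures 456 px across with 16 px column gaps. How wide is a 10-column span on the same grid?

2344 px

2c + 1·16 = 456 → 2c = 440 → c = 220 px.
Span of 10: 10·220 + 9·16 = 2200 + 144 = 2344 px.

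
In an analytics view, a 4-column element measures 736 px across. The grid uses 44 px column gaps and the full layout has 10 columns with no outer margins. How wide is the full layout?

1906 px

4 columns + 3 column gaps: 4c + 3·44 = 736.
4c = 736 − 132 = 604, so c = 151 px.
Summing: 1510 + 396 = 1906 px.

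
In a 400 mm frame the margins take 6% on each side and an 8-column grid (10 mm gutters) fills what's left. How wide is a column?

35.25 mm

Margins: 6% × 400 = 24 mm each, so content = 400 − 48 = 352 mm.
352 − 7·10 = 282; ÷8 gives c = 35.25 mm.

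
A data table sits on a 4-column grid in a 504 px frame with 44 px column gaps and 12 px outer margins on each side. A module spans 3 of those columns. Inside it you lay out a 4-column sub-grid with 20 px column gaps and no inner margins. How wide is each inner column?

Inside the margins: 504 − 24 = 480 px.
480 − 3·44 = 348; ÷4 gives c = 87 px.
3-column span = 3·87 + 2·44 = 349 px.
4d + 3·20 = 349 → 4d = 289 → d = 72.25 px.

72.25 px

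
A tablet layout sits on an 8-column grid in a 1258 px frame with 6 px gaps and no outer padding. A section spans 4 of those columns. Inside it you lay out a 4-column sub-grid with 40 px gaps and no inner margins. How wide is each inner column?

Subtracting 7 gaps of 6 leaves 1216 for 8 columns, so c = 152 px.
Span of 4: 4·152 + 3·6 = 608 + 18 = 626 px.
Subtracting 3 gaps of 40 leaves 506 for 4 columns, so d = 126.5 px.

126.5 px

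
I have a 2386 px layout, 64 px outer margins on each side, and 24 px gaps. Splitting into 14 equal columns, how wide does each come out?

Inside the margins: 2386 − 128 = 2258 px.
14c + 13·24 = 2258 → 14c = 1946 → c = 139 px.

139 px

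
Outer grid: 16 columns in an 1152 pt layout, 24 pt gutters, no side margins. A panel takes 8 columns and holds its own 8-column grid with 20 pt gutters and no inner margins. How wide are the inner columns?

53 pt

Subtracting 15 gutters of 24 leaves 792 for 16 columns, so c = 49.5 pt.
8 columns plus 7 gutters: 396 + 168 = 564 pt.
564 − 7·20 = 424; ÷8 gives d = 53 pt.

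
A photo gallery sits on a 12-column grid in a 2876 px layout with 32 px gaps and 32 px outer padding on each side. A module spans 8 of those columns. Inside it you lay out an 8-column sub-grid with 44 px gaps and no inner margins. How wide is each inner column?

194.5 px

Outer content = 2876 − 2·32 = 2812 px.
Subtracting 11 gaps of 32 leaves 2460 for 12 columns, so c = 205 px.
8-column span = 8·205 + 7·32 = 1864 px.
8 columns + 7 gaps: 8d + 7·44 = 1864.
8d = 1864 − 308 = 1556, so d = 194.5 px.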